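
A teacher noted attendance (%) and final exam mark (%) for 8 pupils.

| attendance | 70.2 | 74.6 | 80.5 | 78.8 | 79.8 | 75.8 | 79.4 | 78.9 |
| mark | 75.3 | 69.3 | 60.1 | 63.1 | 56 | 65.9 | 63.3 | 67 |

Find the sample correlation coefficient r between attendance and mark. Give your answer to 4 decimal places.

n = 8, Σx = 618, Σy = 520, Σx² = 47826.14, Σy² = 34040.9, Σxy = 40042.51
nΣxy − ΣxΣy = 320340.08 − 321360 = -1019.92
nΣx² − (Σx)² = 382609.12 − 381924 = 685.12; nΣy² − (Σy)² = 272327.2 − 270400 = 1927.2
r = -1019.92 / √(685.12 × 1927.2) = -1019.92 / 1149.0706 ≈ -0.8876

-0.8876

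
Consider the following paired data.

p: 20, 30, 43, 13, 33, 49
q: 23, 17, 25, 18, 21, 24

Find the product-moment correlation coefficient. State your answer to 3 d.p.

0.621

n = 6, Σp = 188, Σq = 128, Σp² = 6808, Σq² = 2784, Σpq = 4148
nΣpq − ΣpΣq = 24888 − 24064 = 824
nΣp² − (Σp)² = 40848 − 35344 = 5504; nΣq² − (Σq)² = 16704 − 16384 = 320
r = 824 / √(5504 × 320) = 824 / 1327.1322 ≈ 0.621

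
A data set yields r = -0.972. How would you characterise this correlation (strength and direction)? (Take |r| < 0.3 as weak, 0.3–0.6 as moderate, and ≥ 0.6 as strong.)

strong negative

r = -0.972 < 0 so the relationship is negative.
|r| = 0.972, which falls in the strong range.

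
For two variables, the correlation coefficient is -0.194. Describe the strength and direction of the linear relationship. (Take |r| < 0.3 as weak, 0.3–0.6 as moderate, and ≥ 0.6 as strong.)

weak negative

r = -0.194 < 0 so the relationship is negative.
|r| = 0.194, which falls in the weak range.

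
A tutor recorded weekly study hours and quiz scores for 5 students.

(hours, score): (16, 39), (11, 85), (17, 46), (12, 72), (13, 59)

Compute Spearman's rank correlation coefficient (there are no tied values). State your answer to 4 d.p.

Rank hours: 4, 1, 5, 2, 3
Rank score: 1, 5, 2, 4, 3
d = rank(hours) − rank(score): 3, -4, 3, -2, 0; Σd² = 38
ρ = 1 − 6Σd² / [n(n²−1)] = 1 − 6×38 / (5×24) = 1 − 228/120 ≈ -0.9000

-0.9000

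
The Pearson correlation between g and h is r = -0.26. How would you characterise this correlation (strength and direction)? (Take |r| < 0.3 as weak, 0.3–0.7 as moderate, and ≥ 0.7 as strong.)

r = -0.26 < 0 so the relationship is negative.
|r| = 0.26, which falls in the weak range.

weak negative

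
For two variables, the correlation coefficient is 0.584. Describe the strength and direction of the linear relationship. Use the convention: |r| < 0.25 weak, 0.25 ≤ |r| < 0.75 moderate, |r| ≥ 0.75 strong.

r = 0.584 > 0 so the relationship is positive.
|r| = 0.584, which falls in the moderate range.

moderate positive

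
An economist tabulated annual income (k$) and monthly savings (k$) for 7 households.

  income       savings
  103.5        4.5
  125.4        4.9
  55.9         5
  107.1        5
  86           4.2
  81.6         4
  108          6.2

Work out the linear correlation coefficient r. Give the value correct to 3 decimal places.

0.298

n = 7, Σx = 667.5, Σy = 33.8, Σx² = 66751.19, Σy² = 166.34, Σxy = 3252.41
nΣxy − ΣxΣy = 22766.87 − 22561.5 = 205.37
nΣx² − (Σx)² = 467258.33 − 445556.25 = 21702.08; nΣy² − (Σy)² = 1164.38 − 1142.44 = 21.94
r = 205.37 / √(21702.08 × 21.94) = 205.37 / 690.0316 ≈ 0.298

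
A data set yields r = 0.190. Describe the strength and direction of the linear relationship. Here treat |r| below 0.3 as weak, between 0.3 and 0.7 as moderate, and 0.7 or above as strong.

r = 0.190 > 0 so the relationship is positive.
|r| = 0.190, which falls in the weak range.

weak positive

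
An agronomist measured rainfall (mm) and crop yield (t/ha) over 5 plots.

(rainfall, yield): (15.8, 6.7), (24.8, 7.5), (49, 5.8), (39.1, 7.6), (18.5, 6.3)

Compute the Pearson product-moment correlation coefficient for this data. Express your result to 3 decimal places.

-0.188

n = 5, Σx = 147.2, Σy = 33.9, Σx² = 5136.74, Σy² = 232.23, Σxy = 989.77
nΣxy − ΣxΣy = 4948.85 − 4990.08 = -41.23
nΣx² − (Σx)² = 25683.7 − 21667.84 = 4015.86; nΣy² − (Σy)² = 1161.15 − 1149.21 = 11.94
r = -41.23 / √(4015.86 × 11.94) = -41.23 / 218.9734 ≈ -0.188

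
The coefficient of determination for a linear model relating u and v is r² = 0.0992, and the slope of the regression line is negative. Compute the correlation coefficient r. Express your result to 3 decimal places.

-0.315

|r| = √0.0992 = 0.315
The association is negative, so r = −0.315.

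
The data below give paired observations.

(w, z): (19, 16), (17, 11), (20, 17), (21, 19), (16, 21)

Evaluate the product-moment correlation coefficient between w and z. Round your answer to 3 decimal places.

0.115

n = 5, Σw = 93, Σz = 84, Σw² = 1747, Σz² = 1468, Σwz = 1566
nΣwz − ΣwΣz = 7830 − 7812 = 18
nΣw² − (Σw)² = 8735 − 8649 = 86; nΣz² − (Σz)² = 7340 − 7056 = 284
r = 18 / √(86 × 284) = 18 / 156.2818 ≈ 0.115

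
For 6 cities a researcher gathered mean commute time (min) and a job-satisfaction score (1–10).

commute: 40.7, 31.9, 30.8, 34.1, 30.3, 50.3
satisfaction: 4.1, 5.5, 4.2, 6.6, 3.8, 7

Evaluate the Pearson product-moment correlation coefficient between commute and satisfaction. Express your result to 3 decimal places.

0.555

n = 6, Σx = 218.1, Σy = 31.2, Σx² = 8233.73, Σy² = 171.7, Σxy = 1163.98
nΣxy − ΣxΣy = 6983.88 − 6804.72 = 179.16
nΣx² − (Σx)² = 49402.38 − 47567.61 = 1834.77; nΣy² − (Σy)² = 1030.2 − 973.44 = 56.76
r = 179.16 / √(1834.77 × 56.76) = 179.16 / 322.7097 ≈ 0.555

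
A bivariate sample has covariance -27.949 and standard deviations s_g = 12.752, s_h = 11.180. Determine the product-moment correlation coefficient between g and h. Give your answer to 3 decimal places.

-0.196

r = Cov(g,h) / (s_g · s_h) = -27.949 / (12.752 × 11.180)
  = -27.949 / 142.5674 ≈ -0.196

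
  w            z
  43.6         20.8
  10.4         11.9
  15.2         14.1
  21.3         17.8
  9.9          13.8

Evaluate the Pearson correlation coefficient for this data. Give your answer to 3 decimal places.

n = 5, Σw = 100.4, Σz = 78.4, Σw² = 2791.86, Σz² = 1280.34, Σwz = 1760.72
nΣwz − ΣwΣz = 8803.6 − 7871.36 = 932.24
nΣw² − (Σw)² = 13959.3 − 10080.16 = 3879.14; nΣz² − (Σz)² = 6401.7 − 6146.56 = 255.14
r = 932.24 / √(3879.14 × 255.14) = 932.24 / 994.8486 ≈ 0.937

0.937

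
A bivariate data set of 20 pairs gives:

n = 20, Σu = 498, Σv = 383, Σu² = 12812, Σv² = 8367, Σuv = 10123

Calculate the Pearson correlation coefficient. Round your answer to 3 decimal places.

r = (nΣuv − ΣuΣv) / √[(nΣu² − (Σu)²)(nΣv² − (Σv)²)]
Numerator: 20×10123 − 498×383 = 11726
Denominator: √[(256240 − 248004)(167340 − 146689)] = √[8236 × 20651] = 13041.5350
r = 11726 / 13041.5350 ≈ 0.899

0.899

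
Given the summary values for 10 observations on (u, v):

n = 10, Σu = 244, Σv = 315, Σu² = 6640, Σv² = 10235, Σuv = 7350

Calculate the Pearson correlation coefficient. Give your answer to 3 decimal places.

r = (nΣuv − ΣuΣv) / √[(nΣu² − (Σu)²)(nΣv² − (Σv)²)]
Numerator: 10×7350 − 244×315 = -3360
Denominator: √[(66400 − 59536)(102350 − 99225)] = √[6864 × 3125] = 4631.4145
r = -3360 / 4631.4145 ≈ -0.725

-0.725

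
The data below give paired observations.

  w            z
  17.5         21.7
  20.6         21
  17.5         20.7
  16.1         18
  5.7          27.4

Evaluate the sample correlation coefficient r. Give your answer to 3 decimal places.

-0.807

n = 5, Σw = 77.4, Σz = 108.8, Σw² = 1328.56, Σz² = 2415.14, Σwz = 1620.58
nΣwz − ΣwΣz = 8102.9 − 8421.12 = -318.22
nΣw² − (Σw)² = 6642.8 − 5990.76 = 652.04; nΣz² − (Σz)² = 12075.7 − 11837.44 = 238.26
r = -318.22 / √(652.04 × 238.26) = -318.22 / 394.1511 ≈ -0.807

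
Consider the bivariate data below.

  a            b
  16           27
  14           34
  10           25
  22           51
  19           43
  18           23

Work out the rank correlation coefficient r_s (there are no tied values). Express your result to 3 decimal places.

Rank a: 3, 2, 1, 6, 5, 4
Rank b: 3, 4, 2, 6, 5, 1
d = rank(a) − rank(b): 0, -2, -1, 0, 0, 3; Σd² = 14
ρ = 1 − 6Σd² / [n(n²−1)] = 1 − 6×14 / (6×35) = 1 − 84/210 ≈ 0.600

0.600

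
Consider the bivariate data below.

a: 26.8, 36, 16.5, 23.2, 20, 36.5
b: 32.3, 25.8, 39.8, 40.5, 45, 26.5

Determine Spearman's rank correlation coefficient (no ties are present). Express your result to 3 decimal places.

-0.771

Rank a: 4, 5, 1, 3, 2, 6
Rank b: 3, 1, 4, 5, 6, 2
d = rank(a) − rank(b): 1, 4, -3, -2, -4, 4; Σd² = 62
ρ = 1 − 6Σd² / [n(n²−1)] = 1 − 6×62 / (6×35) = 1 − 372/210 ≈ -0.771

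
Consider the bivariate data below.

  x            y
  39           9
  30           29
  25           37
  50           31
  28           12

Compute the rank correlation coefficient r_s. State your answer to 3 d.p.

-0.300

Rank x: 4, 3, 1, 5, 2
Rank y: 1, 3, 5, 4, 2
d = rank(x) − rank(y): 3, 0, -4, 1, 0; Σd² = 26
ρ = 1 − 6Σd² / [n(n²−1)] = 1 − 6×26 / (5×24) = 1 − 156/120 ≈ -0.300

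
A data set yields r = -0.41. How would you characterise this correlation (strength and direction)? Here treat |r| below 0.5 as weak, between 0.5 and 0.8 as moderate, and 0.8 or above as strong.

r = -0.41 < 0 so the relationship is negative.
|r| = 0.41, which falls in the weak range.

weak negative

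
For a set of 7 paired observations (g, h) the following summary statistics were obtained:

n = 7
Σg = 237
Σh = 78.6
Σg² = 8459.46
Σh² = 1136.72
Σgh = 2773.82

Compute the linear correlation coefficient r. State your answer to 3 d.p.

r = (nΣgh − ΣgΣh) / √[(nΣg² − (Σg)²)(nΣh² − (Σh)²)]
Numerator: 7×2773.82 − 237×78.6 = 788.54
Denominator: √[(59216.22 − 56169)(7957.04 − 6177.96)] = √[3047.22 × 1779.08] = 2328.3574
r = 788.54 / 2328.3574 ≈ 0.339

0.339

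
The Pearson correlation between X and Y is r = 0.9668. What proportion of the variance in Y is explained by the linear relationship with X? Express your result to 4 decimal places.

r² = (0.9668)² = 0.9347

0.9347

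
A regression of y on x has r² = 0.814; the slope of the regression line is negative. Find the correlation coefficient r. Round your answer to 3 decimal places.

|r| = √0.814 = 0.902
The association is negative, so r = −0.902.

-0.902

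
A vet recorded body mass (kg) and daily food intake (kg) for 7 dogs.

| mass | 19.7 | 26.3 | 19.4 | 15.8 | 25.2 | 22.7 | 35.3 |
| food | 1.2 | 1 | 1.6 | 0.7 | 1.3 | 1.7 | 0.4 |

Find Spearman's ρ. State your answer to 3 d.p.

-0.286

Rank mass: 3, 6, 2, 1, 5, 4, 7
Rank food: 4, 3, 6, 2, 5, 7, 1
d = rank(mass) − rank(food): -1, 3, -4, -1, 0, -3, 6; Σd² = 72
ρ = 1 − 6Σd² / [n(n²−1)] = 1 − 6×72 / (7×48) = 1 − 432/336 ≈ -0.286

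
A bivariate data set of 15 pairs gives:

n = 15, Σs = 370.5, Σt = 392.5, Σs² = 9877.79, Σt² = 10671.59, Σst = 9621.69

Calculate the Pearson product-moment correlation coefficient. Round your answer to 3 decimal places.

r = (nΣst − ΣsΣt) / √[(nΣs² − (Σs)²)(nΣt² − (Σt)²)]
Numerator: 15×9621.69 − 370.5×392.5 = -1095.9
Denominator: √[(148166.85 − 137270.25)(160073.85 − 154056.25)] = √[10896.6 × 6017.6] = 8097.6157
r = -1095.9 / 8097.6157 ≈ -0.135

-0.135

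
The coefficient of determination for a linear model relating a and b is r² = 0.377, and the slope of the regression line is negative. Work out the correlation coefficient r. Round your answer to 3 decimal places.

-0.614

|r| = √0.377 = 0.614
The association is negative, so r = −0.614.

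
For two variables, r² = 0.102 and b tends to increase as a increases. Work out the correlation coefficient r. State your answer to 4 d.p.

0.3194

|r| = √0.102 = 0.3194
The association is positive, so r = 0.3194.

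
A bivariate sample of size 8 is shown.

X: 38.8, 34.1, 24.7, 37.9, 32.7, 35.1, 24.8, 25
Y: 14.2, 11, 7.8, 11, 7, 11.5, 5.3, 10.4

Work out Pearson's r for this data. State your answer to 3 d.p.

n = 8, ΣX = 253.1, ΣY = 78.2, ΣX² = 8256.09, ΣY² = 821.98, ΣXY = 2559.61
nΣXY − ΣXΣY = 20476.88 − 19792.42 = 684.46
nΣX² − (ΣX)² = 66048.72 − 64059.61 = 1989.11; nΣY² − (ΣY)² = 6575.84 − 6115.24 = 460.6
r = 684.46 / √(1989.11 × 460.6) = 684.46 / 957.1750 ≈ 0.715

0.715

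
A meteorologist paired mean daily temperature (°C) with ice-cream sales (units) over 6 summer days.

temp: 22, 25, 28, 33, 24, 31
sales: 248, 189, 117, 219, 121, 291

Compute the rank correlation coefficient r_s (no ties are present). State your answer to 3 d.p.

Rank temp: 1, 3, 4, 6, 2, 5
Rank sales: 5, 3, 1, 4, 2, 6
d = rank(temp) − rank(sales): -4, 0, 3, 2, 0, -1; Σd² = 30
ρ = 1 − 6Σd² / [n(n²−1)] = 1 − 6×30 / (6×35) = 1 − 180/210 ≈ 0.143

0.143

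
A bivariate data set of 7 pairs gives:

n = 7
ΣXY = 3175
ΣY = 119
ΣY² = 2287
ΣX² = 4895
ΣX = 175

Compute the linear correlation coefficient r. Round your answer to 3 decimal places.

r = (nΣXY − ΣXΣY) / √[(nΣX² − (ΣX)²)(nΣY² − (ΣY)²)]
Numerator: 7×3175 − 175×119 = 1400
Denominator: √[(34265 − 30625)(16009 − 14161)] = √[3640 × 1848] = 2593.5921
r = 1400 / 2593.5921 ≈ 0.540

0.540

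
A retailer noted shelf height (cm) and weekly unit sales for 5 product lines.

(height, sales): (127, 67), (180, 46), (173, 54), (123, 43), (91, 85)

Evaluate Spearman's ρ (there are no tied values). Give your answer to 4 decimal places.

-0.4000

Rank height: 3, 5, 4, 2, 1
Rank sales: 4, 2, 3, 1, 5
d = rank(height) − rank(sales): -1, 3, 1, 1, -4; Σd² = 28
ρ = 1 − 6Σd² / [n(n²−1)] = 1 − 6×28 / (5×24) = 1 − 168/120 ≈ -0.4000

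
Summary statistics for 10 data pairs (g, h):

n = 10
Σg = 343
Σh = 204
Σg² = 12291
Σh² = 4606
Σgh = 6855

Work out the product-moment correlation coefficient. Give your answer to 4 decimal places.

-0.2941

r = (nΣgh − ΣgΣh) / √[(nΣg² − (Σg)²)(nΣh² − (Σh)²)]
Numerator: 10×6855 − 343×204 = -1422
Denominator: √[(122910 − 117649)(46060 − 41616)] = √[5261 × 4444] = 4835.2750
r = -1422 / 4835.2750 ≈ -0.2941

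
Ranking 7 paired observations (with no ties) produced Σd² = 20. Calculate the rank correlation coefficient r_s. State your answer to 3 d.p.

ρ = 1 − 6Σd² / [n(n²−1)] = 1 − 6×20 / (7×48)
  = 1 − 120/336 = 1 − 0.3571 ≈ 0.643

0.643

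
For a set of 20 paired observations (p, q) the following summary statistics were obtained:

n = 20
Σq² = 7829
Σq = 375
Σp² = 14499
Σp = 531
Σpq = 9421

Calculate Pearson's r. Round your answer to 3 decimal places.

r = (nΣpq − ΣpΣq) / √[(nΣp² − (Σp)²)(nΣq² − (Σq)²)]
Numerator: 20×9421 − 531×375 = -10705
Denominator: √[(289980 − 281961)(156580 − 140625)] = √[8019 × 15955] = 11311.1956
r = -10705 / 11311.1956 ≈ -0.946

-0.946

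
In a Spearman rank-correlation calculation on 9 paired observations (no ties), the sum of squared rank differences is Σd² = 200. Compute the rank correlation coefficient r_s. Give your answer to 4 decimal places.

ρ = 1 − 6Σd² / [n(n²−1)] = 1 − 6×200 / (9×80)
  = 1 − 1200/720 = 1 − 1.66667 ≈ -0.6667

-0.6667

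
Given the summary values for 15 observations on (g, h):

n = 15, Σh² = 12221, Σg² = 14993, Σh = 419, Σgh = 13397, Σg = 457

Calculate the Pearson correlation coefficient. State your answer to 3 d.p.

r = (nΣgh − ΣgΣh) / √[(nΣg² − (Σg)²)(nΣh² − (Σh)²)]
Numerator: 15×13397 − 457×419 = 9472
Denominator: √[(224895 − 208849)(183315 − 175561)] = √[16046 × 7754] = 11154.4020
r = 9472 / 11154.4020 ≈ 0.849

0.849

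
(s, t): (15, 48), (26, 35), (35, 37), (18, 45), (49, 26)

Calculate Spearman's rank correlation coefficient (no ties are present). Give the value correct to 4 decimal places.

Rank s: 1, 3, 4, 2, 5
Rank t: 5, 2, 3, 4, 1
d = rank(s) − rank(t): -4, 1, 1, -2, 4; Σd² = 38
ρ = 1 − 6Σd² / [n(n²−1)] = 1 − 6×38 / (5×24) = 1 − 228/120 ≈ -0.9000

-0.9000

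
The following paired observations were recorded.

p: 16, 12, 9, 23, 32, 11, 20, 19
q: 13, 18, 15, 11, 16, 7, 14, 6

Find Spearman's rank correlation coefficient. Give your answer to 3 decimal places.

0.000

Rank p: 4, 3, 1, 7, 8, 2, 6, 5
Rank q: 4, 8, 6, 3, 7, 2, 5, 1
d = rank(p) − rank(q): 0, -5, -5, 4, 1, 0, 1, 4; Σd² = 84
ρ = 1 − 6Σd² / [n(n²−1)] = 1 − 6×84 / (8×63) = 1 − 504/504 ≈ 0.000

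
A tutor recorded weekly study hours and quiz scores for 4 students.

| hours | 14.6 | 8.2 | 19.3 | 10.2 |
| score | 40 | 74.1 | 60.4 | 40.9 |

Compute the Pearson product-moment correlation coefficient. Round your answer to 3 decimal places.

-0.172

n = 4, Σx = 52.3, Σy = 215.4, Σx² = 756.93, Σy² = 12411.78, Σxy = 2774.52
nΣxy − ΣxΣy = 11098.08 − 11265.42 = -167.34
nΣx² − (Σx)² = 3027.72 − 2735.29 = 292.43; nΣy² − (Σy)² = 49647.12 − 46397.16 = 3249.96
r = -167.34 / √(292.43 × 3249.96) = -167.34 / 974.8773 ≈ -0.172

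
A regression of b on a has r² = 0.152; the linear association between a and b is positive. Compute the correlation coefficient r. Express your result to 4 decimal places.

0.3899

|r| = √0.152 = 0.3899
The association is positive, so r = 0.3899.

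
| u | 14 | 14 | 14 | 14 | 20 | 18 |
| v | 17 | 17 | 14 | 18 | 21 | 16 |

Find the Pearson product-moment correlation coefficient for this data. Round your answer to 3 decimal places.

n = 6, Σu = 94, Σv = 103, Σu² = 1508, Σv² = 1795, Σuv = 1632
nΣuv − ΣuΣv = 9792 − 9682 = 110
nΣu² − (Σu)² = 9048 − 8836 = 212; nΣv² − (Σv)² = 10770 − 10609 = 161
r = 110 / √(212 × 161) = 110 / 184.7485 ≈ 0.595

0.595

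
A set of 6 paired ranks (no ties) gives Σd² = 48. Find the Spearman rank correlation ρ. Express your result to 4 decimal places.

-0.3714

ρ = 1 − 6Σd² / [n(n²−1)] = 1 − 6×48 / (6×35)
  = 1 − 288/210 = 1 − 1.37143 ≈ -0.3714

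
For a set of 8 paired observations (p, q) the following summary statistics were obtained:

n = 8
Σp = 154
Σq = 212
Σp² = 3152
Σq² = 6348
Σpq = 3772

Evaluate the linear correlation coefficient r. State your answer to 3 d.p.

r = (nΣpq − ΣpΣq) / √[(nΣp² − (Σp)²)(nΣq² − (Σq)²)]
Numerator: 8×3772 − 154×212 = -2472
Denominator: √[(25216 − 23716)(50784 − 44944)] = √[1500 × 5840] = 2959.7297
r = -2472 / 2959.7297 ≈ -0.835

-0.835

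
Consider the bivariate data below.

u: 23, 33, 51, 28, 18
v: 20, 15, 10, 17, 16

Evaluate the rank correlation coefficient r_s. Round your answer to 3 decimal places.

Rank u: 2, 4, 5, 3, 1
Rank v: 5, 2, 1, 4, 3
d = rank(u) − rank(v): -3, 2, 4, -1, -2; Σd² = 34
ρ = 1 − 6Σd² / [n(n²−1)] = 1 − 6×34 / (5×24) = 1 − 204/120 ≈ -0.700

-0.700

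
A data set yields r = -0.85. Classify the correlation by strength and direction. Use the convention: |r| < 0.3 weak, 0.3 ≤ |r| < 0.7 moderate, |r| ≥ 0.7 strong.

strong negative

r = -0.85 < 0 so the relationship is negative.
|r| = 0.85, which falls in the strong range.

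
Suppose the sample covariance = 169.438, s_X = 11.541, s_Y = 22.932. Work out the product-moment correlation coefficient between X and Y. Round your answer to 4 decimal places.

r = Cov(X,Y) / (s_X · s_Y) = 169.438 / (11.541 × 22.932)
  = 169.438 / 264.6582 ≈ 0.6402

0.6402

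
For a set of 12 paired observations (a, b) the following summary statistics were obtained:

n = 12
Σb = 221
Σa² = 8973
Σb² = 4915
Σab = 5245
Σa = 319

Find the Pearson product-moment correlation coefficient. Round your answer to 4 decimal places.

r = (nΣab − ΣaΣb) / √[(nΣa² − (Σa)²)(nΣb² − (Σb)²)]
Numerator: 12×5245 − 319×221 = -7559
Denominator: √[(107676 − 101761)(58980 − 48841)] = √[5915 × 10139] = 7744.1710
r = -7559 / 7744.1710 ≈ -0.9761

-0.9761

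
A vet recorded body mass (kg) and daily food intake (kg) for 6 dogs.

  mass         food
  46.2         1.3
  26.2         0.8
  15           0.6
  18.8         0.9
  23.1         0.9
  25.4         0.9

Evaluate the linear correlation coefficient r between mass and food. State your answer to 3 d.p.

0.918

n = 6, Σx = 154.7, Σy = 5.4, Σx² = 4578.09, Σy² = 5.12, Σxy = 150.59
nΣxy − ΣxΣy = 903.54 − 835.38 = 68.16
nΣx² − (Σx)² = 27468.54 − 23932.09 = 3536.45; nΣy² − (Σy)² = 30.72 − 29.16 = 1.56
r = 68.16 / √(3536.45 × 1.56) = 68.16 / 74.2756 ≈ 0.918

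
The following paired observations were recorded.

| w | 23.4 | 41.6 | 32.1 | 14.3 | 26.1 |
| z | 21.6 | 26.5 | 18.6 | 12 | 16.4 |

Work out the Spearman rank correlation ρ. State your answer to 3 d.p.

Rank w: 2, 5, 4, 1, 3
Rank z: 4, 5, 3, 1, 2
d = rank(w) − rank(z): -2, 0, 1, 0, 1; Σd² = 6
ρ = 1 − 6Σd² / [n(n²−1)] = 1 − 6×6 / (5×24) = 1 − 36/120 ≈ 0.700

0.700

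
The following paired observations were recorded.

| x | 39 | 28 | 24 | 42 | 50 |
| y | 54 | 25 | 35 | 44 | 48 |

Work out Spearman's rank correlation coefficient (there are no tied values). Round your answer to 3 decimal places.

Rank x: 3, 2, 1, 4, 5
Rank y: 5, 1, 2, 3, 4
d = rank(x) − rank(y): -2, 1, -1, 1, 1; Σd² = 8
ρ = 1 − 6Σd² / [n(n²−1)] = 1 − 6×8 / (5×24) = 1 − 48/120 ≈ 0.600

0.600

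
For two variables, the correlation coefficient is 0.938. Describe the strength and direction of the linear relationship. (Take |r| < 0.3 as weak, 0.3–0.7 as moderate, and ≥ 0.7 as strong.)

strong positive

r = 0.938 > 0 so the relationship is positive.
|r| = 0.938, which falls in the strong range.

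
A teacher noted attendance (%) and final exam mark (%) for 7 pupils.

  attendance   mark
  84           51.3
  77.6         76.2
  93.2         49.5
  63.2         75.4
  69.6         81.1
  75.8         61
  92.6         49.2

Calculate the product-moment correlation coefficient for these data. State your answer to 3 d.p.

-0.867

n = 7, Σx = 556, Σy = 443.7, Σx² = 44922.8, Σy² = 29292.39, Σxy = 34425.28
nΣxy − ΣxΣy = 240976.96 − 246697.2 = -5720.24
nΣx² − (Σx)² = 314459.6 − 309136 = 5323.6; nΣy² − (Σy)² = 205046.73 − 196869.69 = 8177.04
r = -5720.24 / √(5323.6 × 8177.04) = -5720.24 / 6597.8247 ≈ -0.867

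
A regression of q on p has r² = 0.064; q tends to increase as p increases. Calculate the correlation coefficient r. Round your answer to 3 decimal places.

0.253

|r| = √0.064 = 0.253
The association is positive, so r = 0.253.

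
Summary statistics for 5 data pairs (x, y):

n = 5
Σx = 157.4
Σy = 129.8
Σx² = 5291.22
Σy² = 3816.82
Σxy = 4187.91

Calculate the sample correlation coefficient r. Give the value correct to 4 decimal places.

r = (nΣxy − ΣxΣy) / √[(nΣx² − (Σx)²)(nΣy² − (Σy)²)]
Numerator: 5×4187.91 − 157.4×129.8 = 509.03
Denominator: √[(26456.1 − 24774.76)(19084.1 − 16848.04)] = √[1681.34 × 2236.06] = 1938.9629
r = 509.03 / 1938.9629 ≈ 0.2625

0.2625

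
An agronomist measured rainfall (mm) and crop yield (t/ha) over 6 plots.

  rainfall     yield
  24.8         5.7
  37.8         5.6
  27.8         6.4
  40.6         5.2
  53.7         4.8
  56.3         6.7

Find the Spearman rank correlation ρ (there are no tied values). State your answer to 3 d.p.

-0.086

Rank rainfall: 1, 3, 2, 4, 5, 6
Rank yield: 4, 3, 5, 2, 1, 6
d = rank(rainfall) − rank(yield): -3, 0, -3, 2, 4, 0; Σd² = 38
ρ = 1 − 6Σd² / [n(n²−1)] = 1 − 6×38 / (6×35) = 1 − 228/210 ≈ -0.086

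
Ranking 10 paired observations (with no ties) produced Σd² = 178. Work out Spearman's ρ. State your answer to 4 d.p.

ρ = 1 − 6Σd² / [n(n²−1)] = 1 − 6×178 / (10×99)
  = 1 − 1068/990 = 1 − 1.07879 ≈ -0.0788

-0.0788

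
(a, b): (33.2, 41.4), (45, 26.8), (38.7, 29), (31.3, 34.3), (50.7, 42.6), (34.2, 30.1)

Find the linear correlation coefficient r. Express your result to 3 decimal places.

0.128

n = 6, Σa = 233.1, Σb = 204.2, Σa² = 9344.75, Σb² = 7170.46, Σab = 7965.61
nΣab − ΣaΣb = 47793.66 − 47599.02 = 194.64
nΣa² − (Σa)² = 56068.5 − 54335.61 = 1732.89; nΣb² − (Σb)² = 43022.76 − 41697.64 = 1325.12
r = 194.64 / √(1732.89 × 1325.12) = 194.64 / 1515.3505 ≈ 0.128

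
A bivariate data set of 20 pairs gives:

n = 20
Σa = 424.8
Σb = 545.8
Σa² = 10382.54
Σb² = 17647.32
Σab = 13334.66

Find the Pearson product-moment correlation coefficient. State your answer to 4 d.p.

0.9004

r = (nΣab − ΣaΣb) / √[(nΣa² − (Σa)²)(nΣb² − (Σb)²)]
Numerator: 20×13334.66 − 424.8×545.8 = 34837.36
Denominator: √[(207650.8 − 180455.04)(352946.4 − 297897.64)] = √[27195.76 × 55048.76] = 38692.2843
r = 34837.36 / 38692.2843 ≈ 0.9004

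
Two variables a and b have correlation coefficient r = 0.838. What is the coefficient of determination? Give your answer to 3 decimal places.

r² = (0.838)² = 0.702

0.702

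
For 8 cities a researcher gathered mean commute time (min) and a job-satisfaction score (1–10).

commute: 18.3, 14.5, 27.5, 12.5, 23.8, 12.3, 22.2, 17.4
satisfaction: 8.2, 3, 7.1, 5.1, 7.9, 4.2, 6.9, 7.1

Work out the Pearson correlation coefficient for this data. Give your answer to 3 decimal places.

n = 8, Σx = 148.5, Σy = 49.5, Σx² = 2970.97, Σy² = 330.73, Σxy = 968.96
nΣxy − ΣxΣy = 7751.68 − 7350.75 = 400.93
nΣx² − (Σx)² = 23767.76 − 22052.25 = 1715.51; nΣy² − (Σy)² = 2645.84 − 2450.25 = 195.59
r = 400.93 / √(1715.51 × 195.59) = 400.93 / 579.2552 ≈ 0.692

0.692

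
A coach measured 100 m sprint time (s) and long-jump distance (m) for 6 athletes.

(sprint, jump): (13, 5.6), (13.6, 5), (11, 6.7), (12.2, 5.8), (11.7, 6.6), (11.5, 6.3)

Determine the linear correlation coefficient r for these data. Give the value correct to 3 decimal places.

n = 6, Σx = 73, Σy = 36, Σx² = 892.94, Σy² = 218.14, Σxy = 434.93
nΣxy − ΣxΣy = 2609.58 − 2628 = -18.42
nΣx² − (Σx)² = 5357.64 − 5329 = 28.64; nΣy² − (Σy)² = 1308.84 − 1296 = 12.84
r = -18.42 / √(28.64 × 12.84) = -18.42 / 19.1765 ≈ -0.961

-0.961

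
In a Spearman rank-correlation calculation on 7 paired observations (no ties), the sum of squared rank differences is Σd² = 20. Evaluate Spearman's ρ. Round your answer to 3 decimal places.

ρ = 1 − 6Σd² / [n(n²−1)] = 1 − 6×20 / (7×48)
  = 1 − 120/336 = 1 − 0.3571 ≈ 0.643

0.643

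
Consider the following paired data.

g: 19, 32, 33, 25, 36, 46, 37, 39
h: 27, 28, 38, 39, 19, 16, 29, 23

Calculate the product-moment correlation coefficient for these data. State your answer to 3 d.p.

-0.586

n = 8, Σg = 267, Σh = 219, Σg² = 9401, Σh² = 6465, Σgh = 7028
nΣgh − ΣgΣh = 56224 − 58473 = -2249
nΣg² − (Σg)² = 75208 − 71289 = 3919; nΣh² − (Σh)² = 51720 − 47961 = 3759
r = -2249 / √(3919 × 3759) = -2249 / 3838.1664 ≈ -0.586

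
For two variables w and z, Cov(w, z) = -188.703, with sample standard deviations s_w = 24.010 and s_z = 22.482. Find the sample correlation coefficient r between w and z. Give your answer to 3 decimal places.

-0.350

r = Cov(w,z) / (s_w · s_z) = -188.703 / (24.010 × 22.482)
  = -188.703 / 539.7928 ≈ -0.350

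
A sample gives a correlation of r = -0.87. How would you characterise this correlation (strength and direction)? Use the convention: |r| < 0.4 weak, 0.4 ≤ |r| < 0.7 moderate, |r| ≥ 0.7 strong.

strong negative

r = -0.87 < 0 so the relationship is negative.
|r| = 0.87, which falls in the strong range.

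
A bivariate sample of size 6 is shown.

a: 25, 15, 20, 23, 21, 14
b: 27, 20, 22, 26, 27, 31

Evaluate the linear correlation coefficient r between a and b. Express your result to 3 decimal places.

0.058

n = 6, Σa = 118, Σb = 153, Σa² = 2416, Σb² = 3979, Σab = 3014
nΣab − ΣaΣb = 18084 − 18054 = 30
nΣa² − (Σa)² = 14496 − 13924 = 572; nΣb² − (Σb)² = 23874 − 23409 = 465
r = 30 / √(572 × 465) = 30 / 515.7325 ≈ 0.058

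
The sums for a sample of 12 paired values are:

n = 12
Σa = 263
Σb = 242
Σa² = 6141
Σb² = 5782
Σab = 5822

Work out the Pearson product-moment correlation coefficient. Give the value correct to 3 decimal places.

r = (nΣab − ΣaΣb) / √[(nΣa² − (Σa)²)(nΣb² − (Σb)²)]
Numerator: 12×5822 − 263×242 = 6218
Denominator: √[(73692 − 69169)(69384 − 58564)] = √[4523 × 10820] = 6995.6315
r = 6218 / 6995.6315 ≈ 0.889

0.889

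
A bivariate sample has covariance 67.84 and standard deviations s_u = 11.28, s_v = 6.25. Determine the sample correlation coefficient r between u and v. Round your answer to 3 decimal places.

r = Cov(u,v) / (s_u · s_v) = 67.84 / (11.28 × 6.25)
  = 67.84 / 70.5000 ≈ 0.962

0.962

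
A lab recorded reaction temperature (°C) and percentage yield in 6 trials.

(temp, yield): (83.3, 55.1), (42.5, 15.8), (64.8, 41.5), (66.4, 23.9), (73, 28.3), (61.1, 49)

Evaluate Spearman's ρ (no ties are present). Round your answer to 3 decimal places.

Rank temp: 6, 1, 3, 4, 5, 2
Rank yield: 6, 1, 4, 2, 3, 5
d = rank(temp) − rank(yield): 0, 0, -1, 2, 2, -3; Σd² = 18
ρ = 1 − 6Σd² / [n(n²−1)] = 1 − 6×18 / (6×35) = 1 − 108/210 ≈ 0.486

0.486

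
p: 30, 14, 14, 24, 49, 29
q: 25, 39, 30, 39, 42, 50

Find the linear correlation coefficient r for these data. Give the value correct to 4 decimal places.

0.2777

n = 6, Σp = 160, Σq = 225, Σp² = 5110, Σq² = 8831, Σpq = 6160
nΣpq − ΣpΣq = 36960 − 36000 = 960
nΣp² − (Σp)² = 30660 − 25600 = 5060; nΣq² − (Σq)² = 52986 − 50625 = 2361
r = 960 / √(5060 × 2361) = 960 / 3456.3941 ≈ 0.2777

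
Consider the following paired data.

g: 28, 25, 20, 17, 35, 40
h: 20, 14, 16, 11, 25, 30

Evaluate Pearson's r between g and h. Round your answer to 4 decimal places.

0.9626

n = 6, Σg = 165, Σh = 116, Σg² = 4923, Σh² = 2498, Σgh = 3492
nΣgh − ΣgΣh = 20952 − 19140 = 1812
nΣg² − (Σg)² = 29538 − 27225 = 2313; nΣh² − (Σh)² = 14988 − 13456 = 1532
r = 1812 / √(2313 × 1532) = 1812 / 1882.4229 ≈ 0.9626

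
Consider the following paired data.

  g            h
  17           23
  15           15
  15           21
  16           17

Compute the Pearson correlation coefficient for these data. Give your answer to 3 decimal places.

n = 4, Σg = 63, Σh = 76, Σg² = 995, Σh² = 1484, Σgh = 1203
nΣgh − ΣgΣh = 4812 − 4788 = 24
nΣg² − (Σg)² = 3980 − 3969 = 11; nΣh² − (Σh)² = 5936 − 5776 = 160
r = 24 / √(11 × 160) = 24 / 41.9524 ≈ 0.572

0.572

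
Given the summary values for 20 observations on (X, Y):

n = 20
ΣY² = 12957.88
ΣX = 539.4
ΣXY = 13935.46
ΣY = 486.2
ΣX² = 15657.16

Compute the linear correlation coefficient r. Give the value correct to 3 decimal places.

r = (nΣXY − ΣXΣY) / √[(nΣX² − (ΣX)²)(nΣY² − (ΣY)²)]
Numerator: 20×13935.46 − 539.4×486.2 = 16452.92
Denominator: √[(313143.2 − 290952.36)(259157.6 − 236390.44)] = √[22190.84 × 22767.16] = 22477.1530
r = 16452.92 / 22477.1530 ≈ 0.732

0.732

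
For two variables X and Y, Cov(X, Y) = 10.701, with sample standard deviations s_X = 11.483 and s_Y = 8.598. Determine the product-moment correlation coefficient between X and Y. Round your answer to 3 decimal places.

r = Cov(X,Y) / (s_X · s_Y) = 10.701 / (11.483 × 8.598)
  = 10.701 / 98.7308 ≈ 0.108

0.108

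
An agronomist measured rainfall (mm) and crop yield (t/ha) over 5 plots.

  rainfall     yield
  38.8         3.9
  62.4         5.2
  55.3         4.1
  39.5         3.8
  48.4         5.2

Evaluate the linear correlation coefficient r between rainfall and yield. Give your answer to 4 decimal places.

0.6712

n = 5, Σx = 244.4, Σy = 22.2, Σx² = 12360.1, Σy² = 100.54, Σxy = 1104.31
nΣxy − ΣxΣy = 5521.55 − 5425.68 = 95.87
nΣx² − (Σx)² = 61800.5 − 59731.36 = 2069.14; nΣy² − (Σy)² = 502.7 − 492.84 = 9.86
r = 95.87 / √(2069.14 × 9.86) = 95.87 / 142.8346 ≈ 0.6712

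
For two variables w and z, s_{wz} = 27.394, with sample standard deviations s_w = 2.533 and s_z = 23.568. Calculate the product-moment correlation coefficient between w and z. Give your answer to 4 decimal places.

0.4589

r = Cov(w,z) / (s_w · s_z) = 27.394 / (2.533 × 23.568)
  = 27.394 / 59.6977 ≈ 0.4589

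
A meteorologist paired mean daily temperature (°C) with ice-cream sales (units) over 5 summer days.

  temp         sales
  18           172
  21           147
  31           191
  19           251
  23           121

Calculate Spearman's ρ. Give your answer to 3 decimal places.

Rank temp: 1, 3, 5, 2, 4
Rank sales: 3, 2, 4, 5, 1
d = rank(temp) − rank(sales): -2, 1, 1, -3, 3; Σd² = 24
ρ = 1 − 6Σd² / [n(n²−1)] = 1 − 6×24 / (5×24) = 1 − 144/120 ≈ -0.200

-0.200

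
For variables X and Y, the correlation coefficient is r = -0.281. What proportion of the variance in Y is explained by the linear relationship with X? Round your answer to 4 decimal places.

0.0790

r² = (-0.281)² = 0.0790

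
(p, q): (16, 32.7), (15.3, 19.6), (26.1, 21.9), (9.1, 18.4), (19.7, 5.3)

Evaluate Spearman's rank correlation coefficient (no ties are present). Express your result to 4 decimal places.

0.2000

Rank p: 3, 2, 5, 1, 4
Rank q: 5, 3, 4, 2, 1
d = rank(p) − rank(q): -2, -1, 1, -1, 3; Σd² = 16
ρ = 1 − 6Σd² / [n(n²−1)] = 1 − 6×16 / (5×24) = 1 − 96/120 ≈ 0.2000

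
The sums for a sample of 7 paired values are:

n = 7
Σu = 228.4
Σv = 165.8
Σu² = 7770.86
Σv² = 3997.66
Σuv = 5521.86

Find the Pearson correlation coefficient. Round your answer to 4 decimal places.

0.7474

r = (nΣuv − ΣuΣv) / √[(nΣu² − (Σu)²)(nΣv² − (Σv)²)]
Numerator: 7×5521.86 − 228.4×165.8 = 784.3
Denominator: √[(54396.02 − 52166.56)(27983.62 − 27489.64)] = √[2229.46 × 493.98] = 1049.4325
r = 784.3 / 1049.4325 ≈ 0.7474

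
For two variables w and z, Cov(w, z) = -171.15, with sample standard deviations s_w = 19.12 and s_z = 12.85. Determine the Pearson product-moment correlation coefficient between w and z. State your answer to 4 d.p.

-0.6966

r = Cov(w,z) / (s_w · s_z) = -171.15 / (19.12 × 12.85)
  = -171.15 / 245.6920 ≈ -0.6966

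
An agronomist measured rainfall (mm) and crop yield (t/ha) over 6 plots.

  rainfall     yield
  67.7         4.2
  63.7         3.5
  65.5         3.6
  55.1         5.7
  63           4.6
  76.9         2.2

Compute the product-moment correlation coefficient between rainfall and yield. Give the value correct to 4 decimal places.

-0.9181

n = 6, Σx = 391.9, Σy = 23.8, Σx² = 25849.85, Σy² = 101.34, Σxy = 1516.14
nΣxy − ΣxΣy = 9096.84 − 9327.22 = -230.38
nΣx² − (Σx)² = 155099.1 − 153585.61 = 1513.49; nΣy² − (Σy)² = 608.04 − 566.44 = 41.6
r = -230.38 / √(1513.49 × 41.6) = -230.38 / 250.9207 ≈ -0.9181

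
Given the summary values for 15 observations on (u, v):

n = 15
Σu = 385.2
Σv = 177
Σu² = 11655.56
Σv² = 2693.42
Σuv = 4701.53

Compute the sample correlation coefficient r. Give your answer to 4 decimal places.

0.1512

r = (nΣuv − ΣuΣv) / √[(nΣu² − (Σu)²)(nΣv² − (Σv)²)]
Numerator: 15×4701.53 − 385.2×177 = 2342.55
Denominator: √[(174833.4 − 148379.04)(40401.3 − 31329)] = √[26454.36 × 9072.3] = 15491.9944
r = 2342.55 / 15491.9944 ≈ 0.1512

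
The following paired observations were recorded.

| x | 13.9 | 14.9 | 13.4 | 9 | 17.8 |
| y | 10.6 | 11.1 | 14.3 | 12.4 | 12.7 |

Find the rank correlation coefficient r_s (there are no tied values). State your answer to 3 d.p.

-0.100

Rank x: 3, 4, 2, 1, 5
Rank y: 1, 2, 5, 3, 4
d = rank(x) − rank(y): 2, 2, -3, -2, 1; Σd² = 22
ρ = 1 − 6Σd² / [n(n²−1)] = 1 − 6×22 / (5×24) = 1 − 132/120 ≈ -0.100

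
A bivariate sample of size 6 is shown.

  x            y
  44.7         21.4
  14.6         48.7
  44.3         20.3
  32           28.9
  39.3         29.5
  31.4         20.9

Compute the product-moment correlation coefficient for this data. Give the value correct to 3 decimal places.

-0.866

n = 6, Σx = 206.3, Σy = 169.7, Σx² = 7728.19, Σy² = 5384.01, Σxy = 5307.3
nΣxy − ΣxΣy = 31843.8 − 35009.11 = -3165.31
nΣx² − (Σx)² = 46369.14 − 42559.69 = 3809.45; nΣy² − (Σy)² = 32304.06 − 28798.09 = 3505.97
r = -3165.31 / √(3809.45 × 3505.97) = -3165.31 / 3654.5612 ≈ -0.866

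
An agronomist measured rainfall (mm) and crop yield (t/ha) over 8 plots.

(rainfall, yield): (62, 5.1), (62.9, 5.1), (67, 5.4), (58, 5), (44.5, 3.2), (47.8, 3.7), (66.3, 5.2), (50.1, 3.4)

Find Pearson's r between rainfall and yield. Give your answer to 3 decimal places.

n = 8, Σx = 458.6, Σy = 36.1, Σx² = 26824.2, Σy² = 168.71, Σxy = 2123.15
nΣxy − ΣxΣy = 16985.2 − 16555.46 = 429.74
nΣx² − (Σx)² = 214593.6 − 210313.96 = 4279.64; nΣy² − (Σy)² = 1349.68 − 1303.21 = 46.47
r = 429.74 / √(4279.64 × 46.47) = 429.74 / 445.9539 ≈ 0.964

0.964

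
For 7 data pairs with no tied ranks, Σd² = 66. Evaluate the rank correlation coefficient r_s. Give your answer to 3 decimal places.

-0.179

ρ = 1 − 6Σd² / [n(n²−1)] = 1 − 6×66 / (7×48)
  = 1 − 396/336 = 1 − 1.1786 ≈ -0.179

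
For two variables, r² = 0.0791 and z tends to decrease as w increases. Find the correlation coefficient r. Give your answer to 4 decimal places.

-0.2812

|r| = √0.0791 = 0.2812
The association is negative, so r = −0.2812.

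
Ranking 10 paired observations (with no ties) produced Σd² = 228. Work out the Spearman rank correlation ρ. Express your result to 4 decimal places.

ρ = 1 − 6Σd² / [n(n²−1)] = 1 − 6×228 / (10×99)
  = 1 − 1368/990 = 1 − 1.38182 ≈ -0.3818

-0.3818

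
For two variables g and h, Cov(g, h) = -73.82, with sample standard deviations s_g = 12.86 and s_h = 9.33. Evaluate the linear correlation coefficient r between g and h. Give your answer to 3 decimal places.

r = Cov(g,h) / (s_g · s_h) = -73.82 / (12.86 × 9.33)
  = -73.82 / 119.9838 ≈ -0.615

-0.615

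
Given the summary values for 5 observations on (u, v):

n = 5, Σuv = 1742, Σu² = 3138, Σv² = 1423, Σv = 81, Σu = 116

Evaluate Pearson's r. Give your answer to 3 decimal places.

-0.617

r = (nΣuv − ΣuΣv) / √[(nΣu² − (Σu)²)(nΣv² − (Σv)²)]
Numerator: 5×1742 − 116×81 = -686
Denominator: √[(15690 − 13456)(7115 − 6561)] = √[2234 × 554] = 1112.4909
r = -686 / 1112.4909 ≈ -0.617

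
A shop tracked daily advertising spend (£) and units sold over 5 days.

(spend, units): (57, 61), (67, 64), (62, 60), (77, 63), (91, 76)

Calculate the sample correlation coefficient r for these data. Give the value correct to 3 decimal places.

0.897

n = 5, Σx = 354, Σy = 324, Σx² = 25792, Σy² = 21162, Σxy = 23252
nΣxy − ΣxΣy = 116260 − 114696 = 1564
nΣx² − (Σx)² = 128960 − 125316 = 3644; nΣy² − (Σy)² = 105810 − 104976 = 834
r = 1564 / √(3644 × 834) = 1564 / 1743.3003 ≈ 0.897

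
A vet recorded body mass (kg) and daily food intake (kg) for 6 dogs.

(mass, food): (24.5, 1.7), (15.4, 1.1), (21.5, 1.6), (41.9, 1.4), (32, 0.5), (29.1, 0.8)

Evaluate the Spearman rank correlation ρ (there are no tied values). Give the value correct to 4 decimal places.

Rank mass: 3, 1, 2, 6, 5, 4
Rank food: 6, 3, 5, 4, 1, 2
d = rank(mass) − rank(food): -3, -2, -3, 2, 4, 2; Σd² = 46
ρ = 1 − 6Σd² / [n(n²−1)] = 1 − 6×46 / (6×35) = 1 − 276/210 ≈ -0.3143

-0.3143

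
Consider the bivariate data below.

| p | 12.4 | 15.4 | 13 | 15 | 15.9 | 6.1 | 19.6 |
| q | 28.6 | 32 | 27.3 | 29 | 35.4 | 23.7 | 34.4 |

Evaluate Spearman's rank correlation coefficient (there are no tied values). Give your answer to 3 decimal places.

0.929

Rank p: 2, 5, 3, 4, 6, 1, 7
Rank q: 3, 5, 2, 4, 7, 1, 6
d = rank(p) − rank(q): -1, 0, 1, 0, -1, 0, 1; Σd² = 4
ρ = 1 − 6Σd² / [n(n²−1)] = 1 − 6×4 / (7×48) = 1 − 24/336 ≈ 0.929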